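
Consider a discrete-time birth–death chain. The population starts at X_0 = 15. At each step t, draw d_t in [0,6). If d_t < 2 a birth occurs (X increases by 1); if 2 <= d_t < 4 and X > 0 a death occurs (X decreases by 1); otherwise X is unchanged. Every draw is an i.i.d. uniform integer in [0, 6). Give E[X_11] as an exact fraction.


15

X can drop by at most 1 per step and X_0 = 15 > T = 11, so X_t >= 15 − t >= 4 > 0 for every t <= 11: the floor at 0 (the 'and X > 0' condition) never binds. Hence X_11 = X_0 + Σ_{t<11} Y_t with i.i.d. increments Y_t = y(d_t) ∈ {+1, −1, 0}.
Outcome values over d=0..5: [1, 1, -1, -1, 0, 0]
Σy = 0, Σy² = 4, M = 6
μ = 0/6 = 0,  σ² = 4/6 − (0)² = 2/3
E[X_11] = 15 + 11·(0) = 15


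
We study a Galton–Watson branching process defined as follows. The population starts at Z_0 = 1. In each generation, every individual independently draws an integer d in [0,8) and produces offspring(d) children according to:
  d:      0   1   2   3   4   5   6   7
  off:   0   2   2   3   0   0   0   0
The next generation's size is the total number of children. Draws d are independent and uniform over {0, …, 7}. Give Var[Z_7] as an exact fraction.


Outcome values over d=0..7: [0, 2, 2, 3, 0, 0, 0, 0]
Σy = 7, Σy² = 17, M = 8
μ = 7/8 = 7/8,  σ² = 17/8 − (7/8)² = 87/64
V_0 = 0, E_0 = 1
V_1 = 87/64·E_0 + (7/8)²·V_0 = 87/64;  E_1 = 7/8
V_2 = 87/64·E_1 + (7/8)²·V_1 = 9135/4096;  E_2 = 49/64
V_3 = 87/64·E_2 + (7/8)²·V_2 = 720447/262144;  E_3 = 343/512
V_4 = 87/64·E_3 + (7/8)²·V_3 = 50580495/16777216;  E_4 = 2401/4096
V_5 = 87/64·E_4 + (7/8)²·V_4 = 3334045407/1073741824;  E_5 = 16807/32768
V_6 = 87/64·E_5 + (7/8)²·V_5 = 211281889455/68719476736;  E_6 = 117649/262144
V_7 = 87/64·E_6 + (7/8)²·V_6 = 13035977795967/4398046511104;  E_7 = 823543/2097152

13035977795967/4398046511104


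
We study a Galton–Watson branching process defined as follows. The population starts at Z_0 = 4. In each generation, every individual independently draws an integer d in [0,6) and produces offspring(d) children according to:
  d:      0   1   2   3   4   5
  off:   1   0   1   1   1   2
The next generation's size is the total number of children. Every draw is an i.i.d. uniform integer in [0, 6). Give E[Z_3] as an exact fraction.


Outcome values over d=0..5: [1, 0, 1, 1, 1, 2]
Σy = 6, Σy² = 8, M = 6
μ = 6/6 = 1,  σ² = 8/6 − (1)² = 1/3
E[Z_0] = 4
E[Z_1] = 1·E[Z_0] = 4
E[Z_2] = 1·E[Z_1] = 4
E[Z_3] = 1·E[Z_2] = 4

4


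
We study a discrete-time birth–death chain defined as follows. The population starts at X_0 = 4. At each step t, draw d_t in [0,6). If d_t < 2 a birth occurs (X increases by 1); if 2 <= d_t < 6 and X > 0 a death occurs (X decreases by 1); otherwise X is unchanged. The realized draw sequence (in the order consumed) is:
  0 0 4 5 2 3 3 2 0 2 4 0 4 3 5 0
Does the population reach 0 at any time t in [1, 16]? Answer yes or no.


t=0: X=4, d=0 → birth, X_1=5
t=1: X=5, d=0 → birth, X_2=6
t=2: X=6, d=4 → death, X_3=5
t=3: X=5, d=5 → death, X_4=4
t=4: X=4, d=2 → death, X_5=3
t=5: X=3, d=3 → death, X_6=2
t=6: X=2, d=3 → death, X_7=1
t=7: X=1, d=2 → death, X_8=0
t=8: X=0, d=0 → birth, X_9=1
t=9: X=1, d=2 → death, X_10=0
t=10: X=0, d=4 → hold, X_11=0
t=11: X=0, d=0 → birth, X_12=1
t=12: X=1, d=4 → death, X_13=0
t=13: X=0, d=3 → hold, X_14=0
t=14: X=0, d=5 → hold, X_15=0
t=15: X=0, d=0 → birth, X_16=1

yes


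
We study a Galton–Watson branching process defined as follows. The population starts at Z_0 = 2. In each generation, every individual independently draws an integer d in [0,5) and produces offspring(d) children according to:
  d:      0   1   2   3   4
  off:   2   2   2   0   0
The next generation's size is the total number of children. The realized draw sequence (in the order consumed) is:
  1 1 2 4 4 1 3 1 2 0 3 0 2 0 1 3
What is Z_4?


gen 0: Z_0=2, draws=[1, 1], offspring=[2, 2], Z_1=4
gen 1: Z_1=4, draws=[2, 4, 4, 1], offspring=[2, 0, 0, 2], Z_2=4
gen 2: Z_2=4, draws=[3, 1, 2, 0], offspring=[0, 2, 2, 2], Z_3=6
gen 3: Z_3=6, draws=[3, 0, 2, 0, 1, 3], offspring=[0, 2, 2, 2, 2, 0], Z_4=8

8


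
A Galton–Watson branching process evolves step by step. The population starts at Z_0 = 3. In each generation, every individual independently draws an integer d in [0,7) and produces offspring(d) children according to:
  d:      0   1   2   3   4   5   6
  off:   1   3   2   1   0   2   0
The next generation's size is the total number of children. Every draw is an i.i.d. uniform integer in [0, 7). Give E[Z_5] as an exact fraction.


177147/16807

Outcome values over d=0..6: [1, 3, 2, 1, 0, 2, 0]
Σy = 9, Σy² = 19, M = 7
μ = 9/7 = 9/7,  σ² = 19/7 − (9/7)² = 52/49
E[Z_0] = 3
E[Z_1] = 9/7·E[Z_0] = 27/7
E[Z_2] = 9/7·E[Z_1] = 243/49
E[Z_3] = 9/7·E[Z_2] = 2187/343
E[Z_4] = 9/7·E[Z_3] = 19683/2401
E[Z_5] = 9/7·E[Z_4] = 177147/16807


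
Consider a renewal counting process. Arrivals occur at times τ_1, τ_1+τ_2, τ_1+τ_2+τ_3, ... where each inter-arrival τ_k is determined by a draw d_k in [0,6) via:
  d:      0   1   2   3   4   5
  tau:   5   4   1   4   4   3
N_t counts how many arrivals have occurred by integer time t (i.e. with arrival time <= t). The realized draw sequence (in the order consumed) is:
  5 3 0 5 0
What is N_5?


draw d_1=5: τ_1=3, arrival time A_1=3
draw d_2=3: τ_2=4, arrival time A_2=7
draw d_3=0: τ_3=5, arrival time A_3=12
draw d_4=5: τ_4=3, arrival time A_4=15
draw d_5=0: τ_5=5, arrival time A_5=20
N_t over t=0..5: 0:0 1:0 2:0 3:1 4:1 5:1

1


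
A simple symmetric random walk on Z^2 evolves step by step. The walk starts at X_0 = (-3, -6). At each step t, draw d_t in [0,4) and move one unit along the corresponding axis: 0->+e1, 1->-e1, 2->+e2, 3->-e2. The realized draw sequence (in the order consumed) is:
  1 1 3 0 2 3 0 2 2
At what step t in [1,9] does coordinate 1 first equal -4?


t=0: X=(-3, -6), d=1 → -e1, X_1=(-4, -6)
t=1: X=(-4, -6), d=1 → -e1, X_2=(-5, -6)
t=2: X=(-5, -6), d=3 → -e2, X_3=(-5, -7)
t=3: X=(-5, -7), d=0 → +e1, X_4=(-4, -7)
t=4: X=(-4, -7), d=2 → +e2, X_5=(-4, -6)
t=5: X=(-4, -6), d=3 → -e2, X_6=(-4, -7)
t=6: X=(-4, -7), d=0 → +e1, X_7=(-3, -7)
t=7: X=(-3, -7), d=2 → +e2, X_8=(-3, -6)
t=8: X=(-3, -6), d=2 → +e2, X_9=(-3, -5)

1


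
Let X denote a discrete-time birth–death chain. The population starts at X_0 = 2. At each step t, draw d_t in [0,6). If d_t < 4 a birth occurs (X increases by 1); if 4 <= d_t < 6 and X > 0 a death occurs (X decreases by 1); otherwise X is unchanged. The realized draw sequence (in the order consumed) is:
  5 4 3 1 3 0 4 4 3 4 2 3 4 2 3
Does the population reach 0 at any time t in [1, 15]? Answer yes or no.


yes

t=0: X=2, d=5 → death, X_1=1
t=1: X=1, d=4 → death, X_2=0
t=2: X=0, d=3 → birth, X_3=1
t=3: X=1, d=1 → birth, X_4=2
t=4: X=2, d=3 → birth, X_5=3
t=5: X=3, d=0 → birth, X_6=4
t=6: X=4, d=4 → death, X_7=3
t=7: X=3, d=4 → death, X_8=2
t=8: X=2, d=3 → birth, X_9=3
t=9: X=3, d=4 → death, X_10=2
t=10: X=2, d=2 → birth, X_11=3
t=11: X=3, d=3 → birth, X_12=4
t=12: X=4, d=4 → death, X_13=3
t=13: X=3, d=2 → birth, X_14=4
t=14: X=4, d=3 → birth, X_15=5


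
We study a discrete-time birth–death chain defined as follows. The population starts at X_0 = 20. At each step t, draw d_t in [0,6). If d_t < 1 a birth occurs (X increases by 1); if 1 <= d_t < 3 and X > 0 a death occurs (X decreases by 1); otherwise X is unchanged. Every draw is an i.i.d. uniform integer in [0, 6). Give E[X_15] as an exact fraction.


X can drop by at most 1 per step and X_0 = 20 > T = 15, so X_t >= 20 − t >= 5 > 0 for every t <= 15: the floor at 0 (the 'and X > 0' condition) never binds. Hence X_15 = X_0 + Σ_{t<15} Y_t with i.i.d. increments Y_t = y(d_t) ∈ {+1, −1, 0}.
Outcome values over d=0..5: [1, -1, -1, 0, 0, 0]
Σy = -1, Σy² = 3, M = 6
μ = -1/6 = -1/6,  σ² = 3/6 − (-1/6)² = 17/36
E[X_15] = 20 + 15·(-1/6) = 35/2

35/2


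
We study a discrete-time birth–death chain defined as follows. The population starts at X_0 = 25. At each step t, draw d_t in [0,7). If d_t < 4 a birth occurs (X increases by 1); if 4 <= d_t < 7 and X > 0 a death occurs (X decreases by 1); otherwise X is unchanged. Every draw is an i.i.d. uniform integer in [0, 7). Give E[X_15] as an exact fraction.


X can drop by at most 1 per step and X_0 = 25 > T = 15, so X_t >= 25 − t >= 10 > 0 for every t <= 15: the floor at 0 (the 'and X > 0' condition) never binds. Hence X_15 = X_0 + Σ_{t<15} Y_t with i.i.d. increments Y_t = y(d_t) ∈ {+1, −1, 0}.
Outcome values over d=0..6: [1, 1, 1, 1, -1, -1, -1]
Σy = 1, Σy² = 7, M = 7
μ = 1/7 = 1/7,  σ² = 7/7 − (1/7)² = 48/49
E[X_15] = 25 + 15·(1/7) = 190/7

190/7


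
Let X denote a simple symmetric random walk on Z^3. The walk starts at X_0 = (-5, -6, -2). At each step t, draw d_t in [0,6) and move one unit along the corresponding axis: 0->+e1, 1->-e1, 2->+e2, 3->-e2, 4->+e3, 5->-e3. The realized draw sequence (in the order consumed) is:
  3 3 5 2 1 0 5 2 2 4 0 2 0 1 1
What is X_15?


(-5, -4, -3)

t=0: X=(-5, -6, -2), d=3 → -e2, X_1=(-5, -7, -2)
t=1: X=(-5, -7, -2), d=3 → -e2, X_2=(-5, -8, -2)
t=2: X=(-5, -8, -2), d=5 → -e3, X_3=(-5, -8, -3)
t=3: X=(-5, -8, -3), d=2 → +e2, X_4=(-5, -7, -3)
t=4: X=(-5, -7, -3), d=1 → -e1, X_5=(-6, -7, -3)
t=5: X=(-6, -7, -3), d=0 → +e1, X_6=(-5, -7, -3)
t=6: X=(-5, -7, -3), d=5 → -e3, X_7=(-5, -7, -4)
t=7: X=(-5, -7, -4), d=2 → +e2, X_8=(-5, -6, -4)
t=8: X=(-5, -6, -4), d=2 → +e2, X_9=(-5, -5, -4)
t=9: X=(-5, -5, -4), d=4 → +e3, X_10=(-5, -5, -3)
t=10: X=(-5, -5, -3), d=0 → +e1, X_11=(-4, -5, -3)
t=11: X=(-4, -5, -3), d=2 → +e2, X_12=(-4, -4, -3)
t=12: X=(-4, -4, -3), d=0 → +e1, X_13=(-3, -4, -3)
t=13: X=(-3, -4, -3), d=1 → -e1, X_14=(-4, -4, -3)
t=14: X=(-4, -4, -3), d=1 → -e1, X_15=(-5, -4, -3)


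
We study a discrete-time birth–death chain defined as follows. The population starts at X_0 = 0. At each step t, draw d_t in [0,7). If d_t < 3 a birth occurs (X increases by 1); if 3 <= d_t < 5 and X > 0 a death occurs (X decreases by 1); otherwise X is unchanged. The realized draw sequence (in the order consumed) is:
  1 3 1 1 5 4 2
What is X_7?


t=0: X=0, d=1 → birth, X_1=1
t=1: X=1, d=3 → death, X_2=0
t=2: X=0, d=1 → birth, X_3=1
t=3: X=1, d=1 → birth, X_4=2
t=4: X=2, d=5 → hold, X_5=2
t=5: X=2, d=4 → death, X_6=1
t=6: X=1, d=2 → birth, X_7=2

2


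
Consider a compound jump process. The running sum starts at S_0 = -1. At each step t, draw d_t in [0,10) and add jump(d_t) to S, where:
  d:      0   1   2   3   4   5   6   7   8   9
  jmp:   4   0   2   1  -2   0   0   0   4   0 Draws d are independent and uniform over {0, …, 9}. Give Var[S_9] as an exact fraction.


Outcome values over d=0..9: [4, 0, 2, 1, -2, 0, 0, 0, 4, 0]
Σy = 9, Σy² = 41, M = 10
μ = 9/10 = 9/10,  σ² = 41/10 − (9/10)² = 329/100
Independent increments: Var[S_9] = 9·σ² = 9·(329/100) = 2961/100

2961/100


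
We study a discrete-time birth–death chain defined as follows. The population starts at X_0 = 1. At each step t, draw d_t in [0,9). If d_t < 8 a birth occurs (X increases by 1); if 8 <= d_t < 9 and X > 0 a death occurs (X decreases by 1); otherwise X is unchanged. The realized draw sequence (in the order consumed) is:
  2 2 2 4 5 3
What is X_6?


t=0: X=1, d=2 → birth, X_1=2
t=1: X=2, d=2 → birth, X_2=3
t=2: X=3, d=2 → birth, X_3=4
t=3: X=4, d=4 → birth, X_4=5
t=4: X=5, d=5 → birth, X_5=6
t=5: X=6, d=3 → birth, X_6=7

7


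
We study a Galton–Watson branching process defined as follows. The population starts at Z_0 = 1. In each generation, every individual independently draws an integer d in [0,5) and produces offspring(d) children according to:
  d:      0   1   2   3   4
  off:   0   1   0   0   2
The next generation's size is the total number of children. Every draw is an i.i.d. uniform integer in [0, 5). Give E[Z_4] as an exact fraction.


Outcome values over d=0..4: [0, 1, 0, 0, 2]
Σy = 3, Σy² = 5, M = 5
μ = 3/5 = 3/5,  σ² = 5/5 − (3/5)² = 16/25
E[Z_0] = 1
E[Z_1] = 3/5·E[Z_0] = 3/5
E[Z_2] = 3/5·E[Z_1] = 9/25
E[Z_3] = 3/5·E[Z_2] = 27/125
E[Z_4] = 3/5·E[Z_3] = 81/625

81/625


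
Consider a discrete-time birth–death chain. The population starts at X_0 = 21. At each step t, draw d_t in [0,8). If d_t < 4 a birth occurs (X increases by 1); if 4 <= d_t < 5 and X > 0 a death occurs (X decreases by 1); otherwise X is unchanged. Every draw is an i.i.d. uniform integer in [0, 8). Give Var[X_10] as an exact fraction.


155/32

X can drop by at most 1 per step and X_0 = 21 > T = 10, so X_t >= 21 − t >= 11 > 0 for every t <= 10: the floor at 0 (the 'and X > 0' condition) never binds. Hence X_10 = X_0 + Σ_{t<10} Y_t with i.i.d. increments Y_t = y(d_t) ∈ {+1, −1, 0}.
Outcome values over d=0..7: [1, 1, 1, 1, -1, 0, 0, 0]
Σy = 3, Σy² = 5, M = 8
μ = 3/8 = 3/8,  σ² = 5/8 − (3/8)² = 31/64
Independent increments: Var[X_10] = 10·σ² = 10·(31/64) = 155/32


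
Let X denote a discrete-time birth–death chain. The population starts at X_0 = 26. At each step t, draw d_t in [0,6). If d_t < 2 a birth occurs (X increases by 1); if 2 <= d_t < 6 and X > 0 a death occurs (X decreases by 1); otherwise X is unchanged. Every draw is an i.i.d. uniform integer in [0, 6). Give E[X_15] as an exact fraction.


21

X can drop by at most 1 per step and X_0 = 26 > T = 15, so X_t >= 26 − t >= 11 > 0 for every t <= 15: the floor at 0 (the 'and X > 0' condition) never binds. Hence X_15 = X_0 + Σ_{t<15} Y_t with i.i.d. increments Y_t = y(d_t) ∈ {+1, −1, 0}.
Outcome values over d=0..5: [1, 1, -1, -1, -1, -1]
Σy = -2, Σy² = 6, M = 6
μ = -2/6 = -1/3,  σ² = 6/6 − (-1/3)² = 8/9
E[X_15] = 26 + 15·(-1/3) = 21


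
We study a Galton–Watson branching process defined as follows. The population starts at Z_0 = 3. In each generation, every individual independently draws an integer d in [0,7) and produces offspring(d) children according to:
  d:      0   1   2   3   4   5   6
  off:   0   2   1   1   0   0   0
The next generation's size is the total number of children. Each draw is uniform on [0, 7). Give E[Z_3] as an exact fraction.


192/343

Outcome values over d=0..6: [0, 2, 1, 1, 0, 0, 0]
Σy = 4, Σy² = 6, M = 7
μ = 4/7 = 4/7,  σ² = 6/7 − (4/7)² = 26/49
E[Z_0] = 3
E[Z_1] = 4/7·E[Z_0] = 12/7
E[Z_2] = 4/7·E[Z_1] = 48/49
E[Z_3] = 4/7·E[Z_2] = 192/343


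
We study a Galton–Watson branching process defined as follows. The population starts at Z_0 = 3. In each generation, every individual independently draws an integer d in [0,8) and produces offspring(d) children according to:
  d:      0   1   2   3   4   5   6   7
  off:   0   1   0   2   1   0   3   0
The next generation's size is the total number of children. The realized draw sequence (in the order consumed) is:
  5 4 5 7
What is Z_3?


gen 0: Z_0=3, draws=[5, 4, 5], offspring=[0, 1, 0], Z_1=1
gen 1: Z_1=1, draws=[7], offspring=[0], Z_2=0
gen 2: Z_2=0, draws=[], offspring=[], Z_3=0

0


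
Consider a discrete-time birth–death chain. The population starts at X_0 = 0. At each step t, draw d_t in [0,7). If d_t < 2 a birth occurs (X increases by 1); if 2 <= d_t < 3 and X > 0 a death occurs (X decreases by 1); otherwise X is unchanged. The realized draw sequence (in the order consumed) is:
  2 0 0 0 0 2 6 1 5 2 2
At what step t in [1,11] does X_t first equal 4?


5

t=0: X=0, d=2 → hold, X_1=0
t=1: X=0, d=0 → birth, X_2=1
t=2: X=1, d=0 → birth, X_3=2
t=3: X=2, d=0 → birth, X_4=3
t=4: X=3, d=0 → birth, X_5=4
t=5: X=4, d=2 → death, X_6=3
t=6: X=3, d=6 → hold, X_7=3
t=7: X=3, d=1 → birth, X_8=4
t=8: X=4, d=5 → hold, X_9=4
t=9: X=4, d=2 → death, X_10=3
t=10: X=3, d=2 → death, X_11=2


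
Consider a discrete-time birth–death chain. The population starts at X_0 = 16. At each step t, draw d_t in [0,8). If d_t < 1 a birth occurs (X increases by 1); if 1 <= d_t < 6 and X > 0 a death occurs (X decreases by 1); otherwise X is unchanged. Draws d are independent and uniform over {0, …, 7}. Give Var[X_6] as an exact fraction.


3

X can drop by at most 1 per step and X_0 = 16 > T = 6, so X_t >= 16 − t >= 10 > 0 for every t <= 6: the floor at 0 (the 'and X > 0' condition) never binds. Hence X_6 = X_0 + Σ_{t<6} Y_t with i.i.d. increments Y_t = y(d_t) ∈ {+1, −1, 0}.
Outcome values over d=0..7: [1, -1, -1, -1, -1, -1, 0, 0]
Σy = -4, Σy² = 6, M = 8
μ = -4/8 = -1/2,  σ² = 6/8 − (-1/2)² = 1/2
Independent increments: Var[X_6] = 6·σ² = 6·(1/2) = 3


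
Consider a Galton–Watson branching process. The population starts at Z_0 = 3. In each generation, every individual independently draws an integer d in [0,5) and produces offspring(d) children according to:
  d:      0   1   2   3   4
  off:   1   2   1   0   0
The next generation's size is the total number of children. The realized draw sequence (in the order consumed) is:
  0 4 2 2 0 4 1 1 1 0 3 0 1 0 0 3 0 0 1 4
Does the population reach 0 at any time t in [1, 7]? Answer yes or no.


no

gen 0: Z_0=3, draws=[0, 4, 2], offspring=[1, 0, 1], Z_1=2
gen 1: Z_1=2, draws=[2, 0], offspring=[1, 1], Z_2=2
gen 2: Z_2=2, draws=[4, 1], offspring=[0, 2], Z_3=2
gen 3: Z_3=2, draws=[1, 1], offspring=[2, 2], Z_4=4
gen 4: Z_4=4, draws=[0, 3, 0, 1], offspring=[1, 0, 1, 2], Z_5=4
gen 5: Z_5=4, draws=[0, 0, 3, 0], offspring=[1, 1, 0, 1], Z_6=3
gen 6: Z_6=3, draws=[0, 1, 4], offspring=[1, 2, 0], Z_7=3


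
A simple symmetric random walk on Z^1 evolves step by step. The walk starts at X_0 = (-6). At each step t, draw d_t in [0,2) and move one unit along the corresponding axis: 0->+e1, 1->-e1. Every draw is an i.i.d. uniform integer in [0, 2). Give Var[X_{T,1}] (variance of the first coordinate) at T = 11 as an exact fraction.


11

Outcome values over d=0..1: [1, -1]
Σy = 0, Σy² = 2, M = 2
μ = 0/2 = 0,  σ² = 2/2 − (0)² = 1
Independent increments: Var[X_11] = 11·σ² = 11·(1) = 11


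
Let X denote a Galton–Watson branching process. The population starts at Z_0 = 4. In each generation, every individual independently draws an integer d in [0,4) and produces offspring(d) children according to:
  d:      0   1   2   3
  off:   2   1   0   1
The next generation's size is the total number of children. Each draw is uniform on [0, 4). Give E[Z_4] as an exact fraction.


4

Outcome values over d=0..3: [2, 1, 0, 1]
Σy = 4, Σy² = 6, M = 4
μ = 4/4 = 1,  σ² = 6/4 − (1)² = 1/2
E[Z_0] = 4
E[Z_1] = 1·E[Z_0] = 4
E[Z_2] = 1·E[Z_1] = 4
E[Z_3] = 1·E[Z_2] = 4
E[Z_4] = 1·E[Z_3] = 4


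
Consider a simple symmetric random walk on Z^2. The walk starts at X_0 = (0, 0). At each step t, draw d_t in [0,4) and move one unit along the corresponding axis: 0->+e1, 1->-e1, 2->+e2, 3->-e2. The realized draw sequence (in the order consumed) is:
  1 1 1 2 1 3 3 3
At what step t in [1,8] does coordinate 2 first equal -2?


8

t=0: X=(0, 0), d=1 → -e1, X_1=(-1, 0)
t=1: X=(-1, 0), d=1 → -e1, X_2=(-2, 0)
t=2: X=(-2, 0), d=1 → -e1, X_3=(-3, 0)
t=3: X=(-3, 0), d=2 → +e2, X_4=(-3, 1)
t=4: X=(-3, 1), d=1 → -e1, X_5=(-4, 1)
t=5: X=(-4, 1), d=3 → -e2, X_6=(-4, 0)
t=6: X=(-4, 0), d=3 → -e2, X_7=(-4, -1)
t=7: X=(-4, -1), d=3 → -e2, X_8=(-4, -2)


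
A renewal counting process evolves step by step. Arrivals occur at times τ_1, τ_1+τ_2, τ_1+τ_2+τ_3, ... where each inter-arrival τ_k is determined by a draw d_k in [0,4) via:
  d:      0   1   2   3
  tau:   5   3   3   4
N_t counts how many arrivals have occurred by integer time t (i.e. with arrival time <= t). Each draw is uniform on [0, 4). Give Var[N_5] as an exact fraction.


Inter-arrival values over d=0..3: [5, 3, 3, 4]
Each d has probability 1/4, so the pmf of τ is: f(3) = 1/2, f(4) = 1/4, f(5) = 1/4
Let p_n(j) = P(N_n = j), with p_0 = [1]. Condition on τ_1: p_n(0) = P(τ > n), and for j >= 1, p_n(j) = Σ_{k<=n} f(k)·p_{n−k}(j−1)
p_1 = [1]  (j = 0)
p_2 = [1]  (j = 0)
p_3 = [1/2, 1/2]  (j = 0..1)
p_4 = [1/4, 3/4]  (j = 0..1)
p_5 = [0, 1]  (j = 0..1)
E[N_5] = Σ j·p_5(j) = 1;  E[N_5²] = Σ j²·p_5(j) = 1
Var[N_5] = 1 − (1)² = 0

0


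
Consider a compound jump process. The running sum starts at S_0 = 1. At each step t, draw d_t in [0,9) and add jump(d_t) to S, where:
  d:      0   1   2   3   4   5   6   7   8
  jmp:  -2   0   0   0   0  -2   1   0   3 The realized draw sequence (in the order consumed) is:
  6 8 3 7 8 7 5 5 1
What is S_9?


t=0: S=1, d=6, jump=1, S_1=2
t=1: S=2, d=8, jump=3, S_2=5
t=2: S=5, d=3, jump=0, S_3=5
t=3: S=5, d=7, jump=0, S_4=5
t=4: S=5, d=8, jump=3, S_5=8
t=5: S=8, d=7, jump=0, S_6=8
t=6: S=8, d=5, jump=-2, S_7=6
t=7: S=6, d=5, jump=-2, S_8=4
t=8: S=4, d=1, jump=0, S_9=4

4


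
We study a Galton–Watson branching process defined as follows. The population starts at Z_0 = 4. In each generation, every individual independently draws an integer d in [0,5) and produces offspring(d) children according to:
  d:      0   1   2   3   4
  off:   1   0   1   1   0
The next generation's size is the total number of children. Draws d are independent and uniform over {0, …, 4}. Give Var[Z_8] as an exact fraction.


10079375616/152587890625

Outcome values over d=0..4: [1, 0, 1, 1, 0]
Σy = 3, Σy² = 3, M = 5
μ = 3/5 = 3/5,  σ² = 3/5 − (3/5)² = 6/25
V_0 = 0, E_0 = 4
V_1 = 6/25·E_0 + (3/5)²·V_0 = 24/25;  E_1 = 12/5
V_2 = 6/25·E_1 + (3/5)²·V_1 = 576/625;  E_2 = 36/25
V_3 = 6/25·E_2 + (3/5)²·V_2 = 10584/15625;  E_3 = 108/125
V_4 = 6/25·E_3 + (3/5)²·V_3 = 176256/390625;  E_4 = 324/625
V_5 = 6/25·E_4 + (3/5)²·V_4 = 2801304/9765625;  E_5 = 972/3125
V_6 = 6/25·E_5 + (3/5)²·V_5 = 43436736/244140625;  E_6 = 2916/15625
V_7 = 6/25·E_6 + (3/5)²·V_6 = 664305624/6103515625;  E_7 = 8748/78125
V_8 = 6/25·E_7 + (3/5)²·V_7 = 10079375616/152587890625;  E_8 = 26244/390625


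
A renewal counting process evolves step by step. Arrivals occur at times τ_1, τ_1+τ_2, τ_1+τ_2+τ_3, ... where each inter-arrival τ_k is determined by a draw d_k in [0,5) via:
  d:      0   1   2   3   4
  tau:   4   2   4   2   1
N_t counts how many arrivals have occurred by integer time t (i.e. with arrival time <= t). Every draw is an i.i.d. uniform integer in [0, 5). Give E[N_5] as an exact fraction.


Inter-arrival values over d=0..4: [4, 2, 4, 2, 1]
Each d has probability 1/5, so the pmf of τ is: f(1) = 1/5, f(2) = 2/5, f(4) = 2/5
Renewal equation for m(n) = E[N_n]: condition on τ_1 = k (if k <= n, one arrival plus a fresh copy on the remaining n−k steps): m(n) = F(n) + Σ_{k<=n} f(k)·m(n−k), where F(n) = P(τ <= n) and m(0) = 0
m(1) = F(1) = 1/5
m(2) = F(2) + f(1)·m(1) = 3/5 + 1/5·1/5 = 16/25
m(3) = F(3) + f(1)·m(2) + f(2)·m(1) = 3/5 + 1/5·16/25 + 2/5·1/5 = 101/125
m(4) = F(4) + f(1)·m(3) + f(2)·m(2) = 1 + 1/5·101/125 + 2/5·16/25 = 886/625
m(5) = F(5) + f(1)·m(4) + f(2)·m(3) + f(4)·m(1) = 1 + 1/5·886/625 + 2/5·101/125 + 2/5·1/5 = 5271/3125
E[N_5] = m(5) = 5271/3125

5271/3125


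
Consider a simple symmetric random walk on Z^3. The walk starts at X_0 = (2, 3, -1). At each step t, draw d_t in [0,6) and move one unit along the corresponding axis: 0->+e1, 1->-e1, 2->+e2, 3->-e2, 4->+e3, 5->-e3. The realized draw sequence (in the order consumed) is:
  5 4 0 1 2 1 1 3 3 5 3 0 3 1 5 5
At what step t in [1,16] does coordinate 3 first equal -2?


1

t=0: X=(2, 3, -1), d=5 → -e3, X_1=(2, 3, -2)
t=1: X=(2, 3, -2), d=4 → +e3, X_2=(2, 3, -1)
t=2: X=(2, 3, -1), d=0 → +e1, X_3=(3, 3, -1)
t=3: X=(3, 3, -1), d=1 → -e1, X_4=(2, 3, -1)
t=4: X=(2, 3, -1), d=2 → +e2, X_5=(2, 4, -1)
t=5: X=(2, 4, -1), d=1 → -e1, X_6=(1, 4, -1)
t=6: X=(1, 4, -1), d=1 → -e1, X_7=(0, 4, -1)
t=7: X=(0, 4, -1), d=3 → -e2, X_8=(0, 3, -1)
t=8: X=(0, 3, -1), d=3 → -e2, X_9=(0, 2, -1)
t=9: X=(0, 2, -1), d=5 → -e3, X_10=(0, 2, -2)
t=10: X=(0, 2, -2), d=3 → -e2, X_11=(0, 1, -2)
t=11: X=(0, 1, -2), d=0 → +e1, X_12=(1, 1, -2)
t=12: X=(1, 1, -2), d=3 → -e2, X_13=(1, 0, -2)
t=13: X=(1, 0, -2), d=1 → -e1, X_14=(0, 0, -2)
t=14: X=(0, 0, -2), d=5 → -e3, X_15=(0, 0, -3)
t=15: X=(0, 0, -3), d=5 → -e3, X_16=(0, 0, -4)


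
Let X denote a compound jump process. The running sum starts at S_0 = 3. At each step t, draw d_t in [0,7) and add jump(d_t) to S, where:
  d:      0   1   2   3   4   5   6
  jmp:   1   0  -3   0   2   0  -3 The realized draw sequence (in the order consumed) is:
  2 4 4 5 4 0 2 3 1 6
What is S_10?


t=0: S=3, d=2, jump=-3, S_1=0
t=1: S=0, d=4, jump=2, S_2=2
t=2: S=2, d=4, jump=2, S_3=4
t=3: S=4, d=5, jump=0, S_4=4
t=4: S=4, d=4, jump=2, S_5=6
t=5: S=6, d=0, jump=1, S_6=7
t=6: S=7, d=2, jump=-3, S_7=4
t=7: S=4, d=3, jump=0, S_8=4
t=8: S=4, d=1, jump=0, S_9=4
t=9: S=4, d=6, jump=-3, S_10=1

1


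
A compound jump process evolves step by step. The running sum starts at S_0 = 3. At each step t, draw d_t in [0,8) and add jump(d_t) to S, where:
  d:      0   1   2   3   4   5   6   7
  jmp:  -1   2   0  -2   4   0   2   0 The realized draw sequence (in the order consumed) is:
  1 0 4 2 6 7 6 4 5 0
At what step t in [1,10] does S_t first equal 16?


8

t=0: S=3, d=1, jump=2, S_1=5
t=1: S=5, d=0, jump=-1, S_2=4
t=2: S=4, d=4, jump=4, S_3=8
t=3: S=8, d=2, jump=0, S_4=8
t=4: S=8, d=6, jump=2, S_5=10
t=5: S=10, d=7, jump=0, S_6=10
t=6: S=10, d=6, jump=2, S_7=12
t=7: S=12, d=4, jump=4, S_8=16
t=8: S=16, d=5, jump=0, S_9=16
t=9: S=16, d=0, jump=-1, S_10=15


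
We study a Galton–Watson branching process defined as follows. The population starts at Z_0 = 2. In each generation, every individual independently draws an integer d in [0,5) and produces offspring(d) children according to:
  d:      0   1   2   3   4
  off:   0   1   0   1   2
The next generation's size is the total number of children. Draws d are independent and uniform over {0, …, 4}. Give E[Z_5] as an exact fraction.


2048/3125

Outcome values over d=0..4: [0, 1, 0, 1, 2]
Σy = 4, Σy² = 6, M = 5
μ = 4/5 = 4/5,  σ² = 6/5 − (4/5)² = 14/25
E[Z_0] = 2
E[Z_1] = 4/5·E[Z_0] = 8/5
E[Z_2] = 4/5·E[Z_1] = 32/25
E[Z_3] = 4/5·E[Z_2] = 128/125
E[Z_4] = 4/5·E[Z_3] = 512/625
E[Z_5] = 4/5·E[Z_4] = 2048/3125


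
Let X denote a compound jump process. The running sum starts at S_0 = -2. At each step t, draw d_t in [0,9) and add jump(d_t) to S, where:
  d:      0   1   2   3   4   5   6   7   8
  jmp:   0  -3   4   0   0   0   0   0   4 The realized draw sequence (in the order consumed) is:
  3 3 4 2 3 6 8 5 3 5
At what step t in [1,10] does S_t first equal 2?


4

t=0: S=-2, d=3, jump=0, S_1=-2
t=1: S=-2, d=3, jump=0, S_2=-2
t=2: S=-2, d=4, jump=0, S_3=-2
t=3: S=-2, d=2, jump=4, S_4=2
t=4: S=2, d=3, jump=0, S_5=2
t=5: S=2, d=6, jump=0, S_6=2
t=6: S=2, d=8, jump=4, S_7=6
t=7: S=6, d=5, jump=0, S_8=6
t=8: S=6, d=3, jump=0, S_9=6
t=9: S=6, d=5, jump=0, S_10=6


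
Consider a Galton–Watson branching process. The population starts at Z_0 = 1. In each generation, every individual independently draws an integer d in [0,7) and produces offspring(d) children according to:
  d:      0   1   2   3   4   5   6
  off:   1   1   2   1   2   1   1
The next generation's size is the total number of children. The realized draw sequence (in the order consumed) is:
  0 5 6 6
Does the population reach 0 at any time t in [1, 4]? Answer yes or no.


gen 0: Z_0=1, draws=[0], offspring=[1], Z_1=1
gen 1: Z_1=1, draws=[5], offspring=[1], Z_2=1
gen 2: Z_2=1, draws=[6], offspring=[1], Z_3=1
gen 3: Z_3=1, draws=[6], offspring=[1], Z_4=1

no


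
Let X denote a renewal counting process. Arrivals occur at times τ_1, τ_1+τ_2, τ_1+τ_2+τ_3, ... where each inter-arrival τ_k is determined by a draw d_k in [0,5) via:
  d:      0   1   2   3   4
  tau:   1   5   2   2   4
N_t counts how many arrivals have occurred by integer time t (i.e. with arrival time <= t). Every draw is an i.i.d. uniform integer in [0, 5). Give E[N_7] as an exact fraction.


Inter-arrival values over d=0..4: [1, 5, 2, 2, 4]
Each d has probability 1/5, so the pmf of τ is: f(1) = 1/5, f(2) = 2/5, f(4) = 1/5, f(5) = 1/5
Renewal equation for m(n) = E[N_n]: condition on τ_1 = k (if k <= n, one arrival plus a fresh copy on the remaining n−k steps): m(n) = F(n) + Σ_{k<=n} f(k)·m(n−k), where F(n) = P(τ <= n) and m(0) = 0
m(1) = F(1) = 1/5
m(2) = F(2) + f(1)·m(1) = 3/5 + 1/5·1/5 = 16/25
m(3) = F(3) + f(1)·m(2) + f(2)·m(1) = 3/5 + 1/5·16/25 + 2/5·1/5 = 101/125
m(4) = F(4) + f(1)·m(3) + f(2)·m(2) = 4/5 + 1/5·101/125 + 2/5·16/25 = 761/625
m(5) = F(5) + f(1)·m(4) + f(2)·m(3) + f(4)·m(1) = 1 + 1/5·761/625 + 2/5·101/125 + 1/5·1/5 = 5021/3125
m(6) = F(6) + f(1)·m(5) + f(2)·m(4) + f(4)·m(2) + f(5)·m(1) = 1 + 1/5·5021/3125 + 2/5·761/625 + 1/5·16/25 + 1/5·1/5 = 30881/15625
m(7) = F(7) + f(1)·m(6) + f(2)·m(5) + f(4)·m(3) + f(5)·m(2) = 1 + 1/5·30881/15625 + 2/5·5021/3125 + 1/5·101/125 + 1/5·16/25 = 181841/78125
E[N_7] = m(7) = 181841/78125

181841/78125


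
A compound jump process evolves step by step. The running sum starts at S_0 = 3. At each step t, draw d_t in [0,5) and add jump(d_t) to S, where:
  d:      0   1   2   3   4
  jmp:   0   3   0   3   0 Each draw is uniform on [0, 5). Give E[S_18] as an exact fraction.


123/5

Outcome values over d=0..4: [0, 3, 0, 3, 0]
Σy = 6, Σy² = 18, M = 5
μ = 6/5 = 6/5,  σ² = 18/5 − (6/5)² = 54/25
E[S_18] = 3 + 18·(6/5) = 123/5


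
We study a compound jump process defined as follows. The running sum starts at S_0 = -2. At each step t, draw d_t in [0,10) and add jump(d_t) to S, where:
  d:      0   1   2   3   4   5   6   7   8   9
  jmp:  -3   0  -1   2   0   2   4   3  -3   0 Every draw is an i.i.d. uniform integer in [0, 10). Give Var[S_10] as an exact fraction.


Outcome values over d=0..9: [-3, 0, -1, 2, 0, 2, 4, 3, -3, 0]
Σy = 4, Σy² = 52, M = 10
μ = 4/10 = 2/5,  σ² = 52/10 − (2/5)² = 126/25
Independent increments: Var[S_10] = 10·σ² = 10·(126/25) = 252/5

252/5


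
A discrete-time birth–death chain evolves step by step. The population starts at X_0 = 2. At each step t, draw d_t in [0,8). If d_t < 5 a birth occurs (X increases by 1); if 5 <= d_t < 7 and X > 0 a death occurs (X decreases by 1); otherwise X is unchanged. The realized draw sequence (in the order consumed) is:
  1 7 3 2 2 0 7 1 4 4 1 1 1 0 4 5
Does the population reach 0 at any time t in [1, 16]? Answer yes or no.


no

t=0: X=2, d=1 → birth, X_1=3
t=1: X=3, d=7 → hold, X_2=3
t=2: X=3, d=3 → birth, X_3=4
t=3: X=4, d=2 → birth, X_4=5
t=4: X=5, d=2 → birth, X_5=6
t=5: X=6, d=0 → birth, X_6=7
t=6: X=7, d=7 → hold, X_7=7
t=7: X=7, d=1 → birth, X_8=8
t=8: X=8, d=4 → birth, X_9=9
t=9: X=9, d=4 → birth, X_10=10
t=10: X=10, d=1 → birth, X_11=11
t=11: X=11, d=1 → birth, X_12=12
t=12: X=12, d=1 → birth, X_13=13
t=13: X=13, d=0 → birth, X_14=14
t=14: X=14, d=4 → birth, X_15=15
t=15: X=15, d=5 → death, X_16=14


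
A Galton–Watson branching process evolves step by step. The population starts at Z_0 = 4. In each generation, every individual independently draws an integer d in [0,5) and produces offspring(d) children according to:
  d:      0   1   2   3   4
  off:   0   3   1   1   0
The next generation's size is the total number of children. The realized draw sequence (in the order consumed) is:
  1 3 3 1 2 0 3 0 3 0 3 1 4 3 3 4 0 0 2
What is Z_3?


3

gen 0: Z_0=4, draws=[1, 3, 3, 1], offspring=[3, 1, 1, 3], Z_1=8
gen 1: Z_1=8, draws=[2, 0, 3, 0, 3, 0, 3, 1], offspring=[1, 0, 1, 0, 1, 0, 1, 3], Z_2=7
gen 2: Z_2=7, draws=[4, 3, 3, 4, 0, 0, 2], offspring=[0, 1, 1, 0, 0, 0, 1], Z_3=3


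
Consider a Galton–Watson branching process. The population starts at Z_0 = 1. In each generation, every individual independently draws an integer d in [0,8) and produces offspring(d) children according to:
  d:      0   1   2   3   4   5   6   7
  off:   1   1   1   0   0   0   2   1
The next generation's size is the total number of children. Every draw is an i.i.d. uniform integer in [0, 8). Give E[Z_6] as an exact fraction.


Outcome values over d=0..7: [1, 1, 1, 0, 0, 0, 2, 1]
Σy = 6, Σy² = 8, M = 8
μ = 6/8 = 3/4,  σ² = 8/8 − (3/4)² = 7/16
E[Z_0] = 1
E[Z_1] = 3/4·E[Z_0] = 3/4
E[Z_2] = 3/4·E[Z_1] = 9/16
E[Z_3] = 3/4·E[Z_2] = 27/64
E[Z_4] = 3/4·E[Z_3] = 81/256
E[Z_5] = 3/4·E[Z_4] = 243/1024
E[Z_6] = 3/4·E[Z_5] = 729/4096

729/4096


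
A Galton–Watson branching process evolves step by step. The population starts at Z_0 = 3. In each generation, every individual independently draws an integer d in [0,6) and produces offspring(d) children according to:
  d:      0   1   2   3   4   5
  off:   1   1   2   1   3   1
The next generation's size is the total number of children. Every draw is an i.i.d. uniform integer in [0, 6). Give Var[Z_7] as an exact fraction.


10507077/16384

Outcome values over d=0..5: [1, 1, 2, 1, 3, 1]
Σy = 9, Σy² = 17, M = 6
μ = 9/6 = 3/2,  σ² = 17/6 − (3/2)² = 7/12
V_0 = 0, E_0 = 3
V_1 = 7/12·E_0 + (3/2)²·V_0 = 7/4;  E_1 = 9/2
V_2 = 7/12·E_1 + (3/2)²·V_1 = 105/16;  E_2 = 27/4
V_3 = 7/12·E_2 + (3/2)²·V_2 = 1197/64;  E_3 = 81/8
V_4 = 7/12·E_3 + (3/2)²·V_3 = 12285/256;  E_4 = 243/16
V_5 = 7/12·E_4 + (3/2)²·V_4 = 119637/1024;  E_5 = 729/32
V_6 = 7/12·E_5 + (3/2)²·V_5 = 1131165/4096;  E_6 = 2187/64
V_7 = 7/12·E_6 + (3/2)²·V_6 = 10507077/16384;  E_7 = 6561/128


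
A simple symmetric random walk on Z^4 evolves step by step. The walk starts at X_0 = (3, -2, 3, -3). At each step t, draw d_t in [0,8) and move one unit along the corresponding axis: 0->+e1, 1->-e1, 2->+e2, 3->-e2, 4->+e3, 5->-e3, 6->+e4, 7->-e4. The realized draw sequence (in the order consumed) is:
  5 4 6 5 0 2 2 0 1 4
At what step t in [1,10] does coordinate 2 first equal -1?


6

t=0: X=(3, -2, 3, -3), d=5 → -e3, X_1=(3, -2, 2, -3)
t=1: X=(3, -2, 2, -3), d=4 → +e3, X_2=(3, -2, 3, -3)
t=2: X=(3, -2, 3, -3), d=6 → +e4, X_3=(3, -2, 3, -2)
t=3: X=(3, -2, 3, -2), d=5 → -e3, X_4=(3, -2, 2, -2)
t=4: X=(3, -2, 2, -2), d=0 → +e1, X_5=(4, -2, 2, -2)
t=5: X=(4, -2, 2, -2), d=2 → +e2, X_6=(4, -1, 2, -2)
t=6: X=(4, -1, 2, -2), d=2 → +e2, X_7=(4, 0, 2, -2)
t=7: X=(4, 0, 2, -2), d=0 → +e1, X_8=(5, 0, 2, -2)
t=8: X=(5, 0, 2, -2), d=1 → -e1, X_9=(4, 0, 2, -2)
t=9: X=(4, 0, 2, -2), d=4 → +e3, X_10=(4, 0, 3, -2)


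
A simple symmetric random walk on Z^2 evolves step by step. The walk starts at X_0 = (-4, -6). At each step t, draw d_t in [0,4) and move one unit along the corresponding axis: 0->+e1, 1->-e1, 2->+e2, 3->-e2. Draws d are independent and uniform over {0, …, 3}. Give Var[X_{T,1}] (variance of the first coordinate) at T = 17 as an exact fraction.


Outcome values over d=0..3: [1, -1, 0, 0]
Σy = 0, Σy² = 2, M = 4
μ = 0/4 = 0,  σ² = 2/4 − (0)² = 1/2
Independent increments: Var[X_17] = 17·σ² = 17·(1/2) = 17/2

17/2


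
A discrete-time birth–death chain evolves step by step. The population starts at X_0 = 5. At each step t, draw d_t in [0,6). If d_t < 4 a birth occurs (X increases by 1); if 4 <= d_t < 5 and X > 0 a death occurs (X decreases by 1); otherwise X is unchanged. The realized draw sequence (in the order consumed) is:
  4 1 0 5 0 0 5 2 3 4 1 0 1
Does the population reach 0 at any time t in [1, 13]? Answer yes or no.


no

t=0: X=5, d=4 → death, X_1=4
t=1: X=4, d=1 → birth, X_2=5
t=2: X=5, d=0 → birth, X_3=6
t=3: X=6, d=5 → hold, X_4=6
t=4: X=6, d=0 → birth, X_5=7
t=5: X=7, d=0 → birth, X_6=8
t=6: X=8, d=5 → hold, X_7=8
t=7: X=8, d=2 → birth, X_8=9
t=8: X=9, d=3 → birth, X_9=10
t=9: X=10, d=4 → death, X_10=9
t=10: X=9, d=1 → birth, X_11=10
t=11: X=10, d=0 → birth, X_12=11
t=12: X=11, d=1 → birth, X_13=12


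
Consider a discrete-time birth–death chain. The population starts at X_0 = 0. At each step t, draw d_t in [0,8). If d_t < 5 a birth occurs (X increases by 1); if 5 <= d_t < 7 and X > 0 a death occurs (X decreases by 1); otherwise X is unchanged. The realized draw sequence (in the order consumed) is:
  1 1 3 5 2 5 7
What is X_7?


t=0: X=0, d=1 → birth, X_1=1
t=1: X=1, d=1 → birth, X_2=2
t=2: X=2, d=3 → birth, X_3=3
t=3: X=3, d=5 → death, X_4=2
t=4: X=2, d=2 → birth, X_5=3
t=5: X=3, d=5 → death, X_6=2
t=6: X=2, d=7 → hold, X_7=2

2


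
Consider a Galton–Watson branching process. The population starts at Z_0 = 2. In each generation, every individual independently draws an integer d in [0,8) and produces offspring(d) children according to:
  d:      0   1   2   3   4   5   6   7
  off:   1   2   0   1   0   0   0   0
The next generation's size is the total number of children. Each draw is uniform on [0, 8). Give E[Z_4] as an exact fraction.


Outcome values over d=0..7: [1, 2, 0, 1, 0, 0, 0, 0]
Σy = 4, Σy² = 6, M = 8
μ = 4/8 = 1/2,  σ² = 6/8 − (1/2)² = 1/2
E[Z_0] = 2
E[Z_1] = 1/2·E[Z_0] = 1
E[Z_2] = 1/2·E[Z_1] = 1/2
E[Z_3] = 1/2·E[Z_2] = 1/4
E[Z_4] = 1/2·E[Z_3] = 1/8

1/8


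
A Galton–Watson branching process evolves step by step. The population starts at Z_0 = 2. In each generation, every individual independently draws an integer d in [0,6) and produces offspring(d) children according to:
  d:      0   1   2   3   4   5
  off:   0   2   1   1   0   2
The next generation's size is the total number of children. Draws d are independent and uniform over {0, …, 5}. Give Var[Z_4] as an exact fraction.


Outcome values over d=0..5: [0, 2, 1, 1, 0, 2]
Σy = 6, Σy² = 10, M = 6
μ = 6/6 = 1,  σ² = 10/6 − (1)² = 2/3
V_0 = 0, E_0 = 2
V_1 = 2/3·E_0 + (1)²·V_0 = 4/3;  E_1 = 2
V_2 = 2/3·E_1 + (1)²·V_1 = 8/3;  E_2 = 2
V_3 = 2/3·E_2 + (1)²·V_2 = 4;  E_3 = 2
V_4 = 2/3·E_3 + (1)²·V_3 = 16/3;  E_4 = 2

16/3


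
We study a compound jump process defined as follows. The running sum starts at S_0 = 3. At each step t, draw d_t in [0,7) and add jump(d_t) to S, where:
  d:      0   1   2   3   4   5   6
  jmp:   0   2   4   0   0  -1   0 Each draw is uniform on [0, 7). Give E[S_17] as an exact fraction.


Outcome values over d=0..6: [0, 2, 4, 0, 0, -1, 0]
Σy = 5, Σy² = 21, M = 7
μ = 5/7 = 5/7,  σ² = 21/7 − (5/7)² = 122/49
E[S_17] = 3 + 17·(5/7) = 106/7

106/7


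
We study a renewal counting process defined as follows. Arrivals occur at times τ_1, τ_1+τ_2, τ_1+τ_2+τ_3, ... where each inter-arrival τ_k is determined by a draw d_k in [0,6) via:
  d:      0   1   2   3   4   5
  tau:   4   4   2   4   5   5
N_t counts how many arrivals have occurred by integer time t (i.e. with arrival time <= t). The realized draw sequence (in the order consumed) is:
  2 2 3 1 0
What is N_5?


2

draw d_1=2: τ_1=2, arrival time A_1=2
draw d_2=2: τ_2=2, arrival time A_2=4
draw d_3=3: τ_3=4, arrival time A_3=8
draw d_4=1: τ_4=4, arrival time A_4=12
draw d_5=0: τ_5=4, arrival time A_5=16
N_t over t=0..5: 0:0 1:0 2:1 3:1 4:2 5:2


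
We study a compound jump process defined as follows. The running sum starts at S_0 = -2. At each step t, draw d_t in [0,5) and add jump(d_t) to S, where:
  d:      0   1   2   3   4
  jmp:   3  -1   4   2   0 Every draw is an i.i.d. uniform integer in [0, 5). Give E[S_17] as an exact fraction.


Outcome values over d=0..4: [3, -1, 4, 2, 0]
Σy = 8, Σy² = 30, M = 5
μ = 8/5 = 8/5,  σ² = 30/5 − (8/5)² = 86/25
E[S_17] = -2 + 17·(8/5) = 126/5

126/5


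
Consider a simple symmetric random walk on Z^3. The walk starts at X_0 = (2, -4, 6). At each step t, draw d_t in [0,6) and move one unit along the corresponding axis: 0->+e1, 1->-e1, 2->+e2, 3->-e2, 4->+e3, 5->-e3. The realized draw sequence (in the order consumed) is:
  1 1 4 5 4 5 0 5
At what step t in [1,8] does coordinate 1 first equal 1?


1

t=0: X=(2, -4, 6), d=1 → -e1, X_1=(1, -4, 6)
t=1: X=(1, -4, 6), d=1 → -e1, X_2=(0, -4, 6)
t=2: X=(0, -4, 6), d=4 → +e3, X_3=(0, -4, 7)
t=3: X=(0, -4, 7), d=5 → -e3, X_4=(0, -4, 6)
t=4: X=(0, -4, 6), d=4 → +e3, X_5=(0, -4, 7)
t=5: X=(0, -4, 7), d=5 → -e3, X_6=(0, -4, 6)
t=6: X=(0, -4, 6), d=0 → +e1, X_7=(1, -4, 6)
t=7: X=(1, -4, 6), d=5 → -e3, X_8=(1, -4, 5)


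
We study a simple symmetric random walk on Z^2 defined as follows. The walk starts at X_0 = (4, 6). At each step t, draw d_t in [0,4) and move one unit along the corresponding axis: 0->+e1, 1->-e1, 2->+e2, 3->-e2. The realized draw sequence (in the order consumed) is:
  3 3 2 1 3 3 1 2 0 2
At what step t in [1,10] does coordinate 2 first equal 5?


t=0: X=(4, 6), d=3 → -e2, X_1=(4, 5)
t=1: X=(4, 5), d=3 → -e2, X_2=(4, 4)
t=2: X=(4, 4), d=2 → +e2, X_3=(4, 5)
t=3: X=(4, 5), d=1 → -e1, X_4=(3, 5)
t=4: X=(3, 5), d=3 → -e2, X_5=(3, 4)
t=5: X=(3, 4), d=3 → -e2, X_6=(3, 3)
t=6: X=(3, 3), d=1 → -e1, X_7=(2, 3)
t=7: X=(2, 3), d=2 → +e2, X_8=(2, 4)
t=8: X=(2, 4), d=0 → +e1, X_9=(3, 4)
t=9: X=(3, 4), d=2 → +e2, X_10=(3, 5)

1
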